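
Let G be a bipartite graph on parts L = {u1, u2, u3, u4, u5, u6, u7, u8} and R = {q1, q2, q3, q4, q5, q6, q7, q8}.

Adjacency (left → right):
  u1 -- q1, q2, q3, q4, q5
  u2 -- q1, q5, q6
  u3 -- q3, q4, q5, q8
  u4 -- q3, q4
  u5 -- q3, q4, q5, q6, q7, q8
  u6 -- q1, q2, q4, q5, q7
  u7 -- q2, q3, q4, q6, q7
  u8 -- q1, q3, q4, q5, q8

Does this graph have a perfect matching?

Yes

For example, pair u1–q2, u2–q5, u3–q8, u4–q3, u5–q6, u6–q1, u7–q7, u8–q4.
All 8 left vertices are covered.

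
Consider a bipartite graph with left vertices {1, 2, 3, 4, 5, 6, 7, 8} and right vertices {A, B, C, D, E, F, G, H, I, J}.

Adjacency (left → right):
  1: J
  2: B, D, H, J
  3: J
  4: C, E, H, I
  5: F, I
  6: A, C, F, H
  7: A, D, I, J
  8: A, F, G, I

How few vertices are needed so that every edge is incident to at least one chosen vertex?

A maximum matching has 7 edges (e.g. 1–J, 2–B, 4–E, 5–F, 6–C, 7–D, 8–I).
By König's theorem the minimum vertex cover has the same size. One such cover is {2, 4, 5, 6, 7, 8, J}.

7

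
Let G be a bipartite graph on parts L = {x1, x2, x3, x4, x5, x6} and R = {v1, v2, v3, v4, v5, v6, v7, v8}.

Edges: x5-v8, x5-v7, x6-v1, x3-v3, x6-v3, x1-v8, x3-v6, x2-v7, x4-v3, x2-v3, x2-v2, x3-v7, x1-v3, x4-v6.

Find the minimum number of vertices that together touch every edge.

{x1, x2, x3, x4, x5, x6} is a vertex cover of size 6: every edge has an endpoint in this set.
No smaller cover exists because x1–v8, x2–v2, x3–v6, x4–v3, x5–v7, x6–v1 is a matching of size 6, and a cover must include an endpoint of each of these disjoint edges (König's theorem).

6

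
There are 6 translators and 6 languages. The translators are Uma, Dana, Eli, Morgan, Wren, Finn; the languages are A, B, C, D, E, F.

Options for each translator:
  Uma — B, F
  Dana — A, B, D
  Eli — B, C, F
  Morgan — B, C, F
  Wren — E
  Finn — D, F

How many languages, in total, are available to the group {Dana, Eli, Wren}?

6

The union of neighbours of {Dana, Eli, Wren} is {A, B, C, D, E, F}, which has 6 elements.
Since |N(S)| = 6 ≥ |S| = 3, Hall's condition holds for this subset.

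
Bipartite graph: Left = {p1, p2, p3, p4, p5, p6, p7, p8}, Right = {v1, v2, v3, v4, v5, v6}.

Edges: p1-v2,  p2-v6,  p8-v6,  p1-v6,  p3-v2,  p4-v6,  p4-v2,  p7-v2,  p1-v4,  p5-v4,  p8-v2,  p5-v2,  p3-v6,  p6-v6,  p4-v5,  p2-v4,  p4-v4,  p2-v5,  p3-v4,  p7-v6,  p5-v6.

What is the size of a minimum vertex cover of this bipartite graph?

A maximum matching has 4 edges (e.g. p1–v4, p2–v5, p3–v6, p4–v2).
By König's theorem the minimum vertex cover has the same size. One such cover is {v2, v4, v5, v6}.

4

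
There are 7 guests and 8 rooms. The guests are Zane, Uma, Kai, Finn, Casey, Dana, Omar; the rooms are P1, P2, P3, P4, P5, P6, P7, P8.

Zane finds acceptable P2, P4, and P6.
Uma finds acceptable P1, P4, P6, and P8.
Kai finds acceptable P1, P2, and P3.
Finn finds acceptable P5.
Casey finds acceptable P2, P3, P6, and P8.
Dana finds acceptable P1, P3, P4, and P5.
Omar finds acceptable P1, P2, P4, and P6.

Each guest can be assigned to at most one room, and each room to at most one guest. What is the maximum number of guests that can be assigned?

7

A valid assignment of size 7: Zane–P6, Uma–P8, Kai–P2, Finn–P5, Casey–P3, Dana–P4, Omar–P1.
All 7 guests are matched, so no larger matching exists.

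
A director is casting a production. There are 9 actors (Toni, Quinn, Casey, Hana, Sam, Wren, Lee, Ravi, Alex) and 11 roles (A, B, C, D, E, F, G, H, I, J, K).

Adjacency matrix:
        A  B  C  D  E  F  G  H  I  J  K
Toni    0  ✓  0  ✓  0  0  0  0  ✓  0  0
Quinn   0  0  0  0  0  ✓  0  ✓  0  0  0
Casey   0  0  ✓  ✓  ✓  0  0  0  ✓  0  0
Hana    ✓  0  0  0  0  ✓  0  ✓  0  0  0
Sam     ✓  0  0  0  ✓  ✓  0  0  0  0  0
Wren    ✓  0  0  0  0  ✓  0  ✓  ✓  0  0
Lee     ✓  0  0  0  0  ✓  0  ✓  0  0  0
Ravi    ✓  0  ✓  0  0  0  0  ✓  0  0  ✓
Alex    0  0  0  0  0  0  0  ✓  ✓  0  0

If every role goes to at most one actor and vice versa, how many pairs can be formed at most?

A valid assignment of size 8: Toni-B, Quinn-H, Casey-D, Hana-A, Sam-E, Wren-I, Lee-F, Ravi-C.
The set {Quinn, Hana, Wren, Lee, Alex} has only 4 neighbours ({A, F, H, I}), so by Hall's theorem at most 8 of the 9 actors can be matched.

8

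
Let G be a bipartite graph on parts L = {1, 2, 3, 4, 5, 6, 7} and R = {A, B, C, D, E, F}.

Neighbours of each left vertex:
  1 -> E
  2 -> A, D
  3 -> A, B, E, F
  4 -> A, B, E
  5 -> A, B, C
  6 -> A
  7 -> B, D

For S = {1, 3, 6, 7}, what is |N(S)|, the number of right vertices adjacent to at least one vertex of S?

5

The union of neighbours of {1, 3, 6, 7} is {A, B, D, E, F}, which has 5 elements.
Since |N(S)| = 5 ≥ |S| = 4, Hall's condition holds for this subset.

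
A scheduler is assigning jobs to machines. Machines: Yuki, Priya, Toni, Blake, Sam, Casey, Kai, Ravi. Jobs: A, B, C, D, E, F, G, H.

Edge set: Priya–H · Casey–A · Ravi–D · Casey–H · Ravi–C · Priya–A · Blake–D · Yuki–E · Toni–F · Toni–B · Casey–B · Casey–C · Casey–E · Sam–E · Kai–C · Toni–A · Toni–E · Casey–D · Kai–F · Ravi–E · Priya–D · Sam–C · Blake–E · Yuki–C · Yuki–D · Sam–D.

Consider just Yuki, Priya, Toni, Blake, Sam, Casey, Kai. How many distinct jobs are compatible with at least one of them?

7

The union of neighbours of {Yuki, Priya, Toni, Blake, Sam, Casey, Kai} is {A, B, C, D, E, F, H}, which has 7 elements.
Since |N(S)| = 7 ≥ |S| = 7, Hall's condition holds for this subset.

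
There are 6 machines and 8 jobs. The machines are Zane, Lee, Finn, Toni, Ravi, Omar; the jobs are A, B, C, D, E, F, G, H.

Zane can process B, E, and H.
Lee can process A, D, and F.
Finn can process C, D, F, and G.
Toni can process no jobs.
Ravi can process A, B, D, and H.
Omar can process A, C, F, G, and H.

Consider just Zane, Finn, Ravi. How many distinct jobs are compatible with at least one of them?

8

The union of neighbours of {Zane, Finn, Ravi} is {A, B, C, D, E, F, G, H}, which has 8 elements.
Since |N(S)| = 8 ≥ |S| = 3, Hall's condition holds for this subset.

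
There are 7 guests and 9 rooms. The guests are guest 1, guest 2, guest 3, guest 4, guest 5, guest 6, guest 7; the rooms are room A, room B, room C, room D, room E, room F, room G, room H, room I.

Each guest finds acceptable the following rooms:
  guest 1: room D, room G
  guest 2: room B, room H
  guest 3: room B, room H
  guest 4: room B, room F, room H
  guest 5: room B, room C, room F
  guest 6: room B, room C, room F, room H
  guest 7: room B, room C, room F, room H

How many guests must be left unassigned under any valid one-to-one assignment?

2

One maximum matching: guest 1–room G, guest 2–room B, guest 3–room H, guest 4–room F, guest 5–room C.
The set {guest 2, guest 3, guest 4, guest 5, guest 6, guest 7} has only 4 neighbours ({room B, room C, room F, room H}), so by Hall's theorem at most 5 of the 7 guests can be matched.
That matches 5 of the 7, leaving 2 unmatched; no matching can do better.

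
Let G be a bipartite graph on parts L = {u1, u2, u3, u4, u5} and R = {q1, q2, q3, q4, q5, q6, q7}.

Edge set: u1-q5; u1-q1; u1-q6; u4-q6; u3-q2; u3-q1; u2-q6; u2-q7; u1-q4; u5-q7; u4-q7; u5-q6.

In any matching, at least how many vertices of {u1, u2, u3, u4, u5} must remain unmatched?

For example, pair u1→q4, u2→q6, u3→q2, u4→q7.
The set {u2, u4, u5} has only 2 neighbours ({q6, q7}), so by Hall's theorem at most 4 of the 5 left vertices can be matched.
That matches 4 of the 5, leaving 1 unmatched; no matching can do better.

1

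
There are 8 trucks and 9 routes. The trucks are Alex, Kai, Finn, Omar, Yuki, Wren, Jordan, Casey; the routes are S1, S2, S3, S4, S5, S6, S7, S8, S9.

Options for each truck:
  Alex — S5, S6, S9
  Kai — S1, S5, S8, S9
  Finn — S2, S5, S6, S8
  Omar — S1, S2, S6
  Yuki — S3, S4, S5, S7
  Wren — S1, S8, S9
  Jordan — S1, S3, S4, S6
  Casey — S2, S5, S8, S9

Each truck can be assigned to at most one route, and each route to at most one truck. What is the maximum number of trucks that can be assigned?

A valid assignment of size 8: Alex→S6, Kai→S5, Finn→S8, Omar→S1, Yuki→S7, Wren→S9, Jordan→S4, Casey→S2.
All 8 trucks are matched, so no larger matching exists.

8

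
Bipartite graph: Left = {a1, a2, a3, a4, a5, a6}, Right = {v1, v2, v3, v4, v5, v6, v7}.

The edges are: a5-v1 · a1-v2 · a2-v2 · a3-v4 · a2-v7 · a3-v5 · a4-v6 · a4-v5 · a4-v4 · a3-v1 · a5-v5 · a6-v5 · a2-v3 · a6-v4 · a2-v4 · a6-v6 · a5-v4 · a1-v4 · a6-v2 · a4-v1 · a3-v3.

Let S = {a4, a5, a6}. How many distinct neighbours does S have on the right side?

5

The union of neighbours of {a4, a5, a6} is {v1, v2, v4, v5, v6}, which has 5 elements.
Since |N(S)| = 5 ≥ |S| = 3, Hall's condition holds for this subset.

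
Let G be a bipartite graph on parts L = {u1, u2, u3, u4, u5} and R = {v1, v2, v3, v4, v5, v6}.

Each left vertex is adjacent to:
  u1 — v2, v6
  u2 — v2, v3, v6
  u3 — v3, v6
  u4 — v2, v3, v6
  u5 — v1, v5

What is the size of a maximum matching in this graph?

4

A valid assignment of size 4: u1→v2, u2→v3, u3→v6, u5→v1.
The set {u1, u2, u3, u4} has only 3 neighbours ({v2, v3, v6}), so by Hall's theorem at most 4 of the 5 left vertices can be matched.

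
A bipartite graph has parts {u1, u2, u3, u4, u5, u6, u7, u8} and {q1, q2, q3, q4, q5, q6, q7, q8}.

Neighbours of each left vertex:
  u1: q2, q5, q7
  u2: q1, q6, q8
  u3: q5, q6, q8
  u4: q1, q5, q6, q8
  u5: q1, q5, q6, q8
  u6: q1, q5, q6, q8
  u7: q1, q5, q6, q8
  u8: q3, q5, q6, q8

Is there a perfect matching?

The set {u2, u3, u4, u5, u6, u7} has only 4 neighbours ({q1, q5, q6, q8}), so by Hall's theorem at most 6 of the 8 left vertices can be matched.
Hence no matching covers every left vertex.

No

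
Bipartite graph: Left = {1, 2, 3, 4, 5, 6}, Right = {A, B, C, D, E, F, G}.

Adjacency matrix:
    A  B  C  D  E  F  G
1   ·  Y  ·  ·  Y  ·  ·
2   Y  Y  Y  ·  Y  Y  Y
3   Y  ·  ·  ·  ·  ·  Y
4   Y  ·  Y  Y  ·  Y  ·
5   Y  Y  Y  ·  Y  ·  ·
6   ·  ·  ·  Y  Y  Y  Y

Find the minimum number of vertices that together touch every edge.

The 6 edges 1–B, 2–A, 3–G, 4–F, 5–C, 6–E form a matching, so any vertex cover needs at least 6 vertices (one per matched edge).
Conversely {1, 2, 3, 4, 5, 6} meets every edge and has exactly 6 vertices, so 6 is optimal.

6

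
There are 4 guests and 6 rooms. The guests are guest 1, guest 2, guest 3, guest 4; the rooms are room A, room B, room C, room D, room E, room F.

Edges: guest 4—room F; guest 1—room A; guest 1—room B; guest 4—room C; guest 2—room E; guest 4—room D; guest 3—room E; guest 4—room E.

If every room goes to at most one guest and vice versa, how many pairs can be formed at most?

3

A valid assignment of size 3: guest 1-room B, guest 2-room E, guest 4-room D.
The set {guest 2, guest 3} has only 1 neighbour ({room E}), so by Hall's theorem at most 3 of the 4 guests can be matched.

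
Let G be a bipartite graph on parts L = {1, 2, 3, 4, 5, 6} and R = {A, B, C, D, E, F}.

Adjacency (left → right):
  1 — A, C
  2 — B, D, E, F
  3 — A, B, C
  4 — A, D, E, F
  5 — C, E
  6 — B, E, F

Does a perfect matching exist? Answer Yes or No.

A valid assignment of size 6: 1→A, 2→D, 3→C, 4→F, 5→E, 6→B.
Every left vertex is matched, so this is a perfect matching.

Yes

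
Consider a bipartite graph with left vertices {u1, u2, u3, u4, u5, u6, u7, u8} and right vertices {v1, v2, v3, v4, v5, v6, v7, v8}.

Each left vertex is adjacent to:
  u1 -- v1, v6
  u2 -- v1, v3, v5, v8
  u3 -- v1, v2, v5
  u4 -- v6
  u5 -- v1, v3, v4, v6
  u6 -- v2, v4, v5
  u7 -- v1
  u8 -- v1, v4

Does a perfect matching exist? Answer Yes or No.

No

The set {u1, u4, u7} has only 2 neighbours ({v1, v6}), so by Hall's theorem at most 7 of the 8 left vertices can be matched.
Hence no matching covers every left vertex.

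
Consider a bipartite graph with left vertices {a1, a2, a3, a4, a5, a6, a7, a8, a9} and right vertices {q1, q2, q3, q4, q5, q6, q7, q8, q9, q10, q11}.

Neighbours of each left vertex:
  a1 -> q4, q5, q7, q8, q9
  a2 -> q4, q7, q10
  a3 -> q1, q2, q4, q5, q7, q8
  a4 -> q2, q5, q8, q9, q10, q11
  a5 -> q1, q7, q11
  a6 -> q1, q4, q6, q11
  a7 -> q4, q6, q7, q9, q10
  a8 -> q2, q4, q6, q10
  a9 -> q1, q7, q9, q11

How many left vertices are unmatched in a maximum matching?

0

For example, pair a1–q8, a2–q10, a3–q7, a4–q9, a5–q1, a6–q6, a7–q4, a8–q2, a9–q11.
This saturates every left vertex, so 9 is the maximum.
That matches 9 of the 9, leaving 0 unmatched; no matching can do better.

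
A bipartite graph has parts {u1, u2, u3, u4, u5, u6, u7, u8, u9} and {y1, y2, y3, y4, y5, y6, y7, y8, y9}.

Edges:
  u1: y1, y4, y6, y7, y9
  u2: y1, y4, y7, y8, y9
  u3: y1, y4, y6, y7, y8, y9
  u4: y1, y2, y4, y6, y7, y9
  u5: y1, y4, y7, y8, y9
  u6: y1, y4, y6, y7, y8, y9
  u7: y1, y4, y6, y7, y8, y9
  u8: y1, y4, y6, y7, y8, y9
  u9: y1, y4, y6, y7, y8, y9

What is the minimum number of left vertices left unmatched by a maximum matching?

One maximum matching: u1–y4, u2–y8, u3–y9, u4–y2, u5–y1, u6–y6, u7–y7.
The set {u1, u2, u3, u5, u6, u7, u8, u9} has only 6 neighbours ({y1, y4, y6, y7, y8, y9}), so by Hall's theorem at most 7 of the 9 left vertices can be matched.
That matches 7 of the 9, leaving 2 unmatched; no matching can do better.

2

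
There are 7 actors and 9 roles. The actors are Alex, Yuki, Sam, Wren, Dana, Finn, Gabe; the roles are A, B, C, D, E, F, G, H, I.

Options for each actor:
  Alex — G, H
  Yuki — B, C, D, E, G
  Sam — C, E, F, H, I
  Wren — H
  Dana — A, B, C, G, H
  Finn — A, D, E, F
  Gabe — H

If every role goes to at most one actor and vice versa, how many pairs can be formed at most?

A valid assignment of size 6: Alex-G, Yuki-B, Sam-F, Wren-H, Dana-A, Finn-E.
The set {Wren, Gabe} has only 1 neighbour ({H}), so by Hall's theorem at most 6 of the 7 actors can be matched.

6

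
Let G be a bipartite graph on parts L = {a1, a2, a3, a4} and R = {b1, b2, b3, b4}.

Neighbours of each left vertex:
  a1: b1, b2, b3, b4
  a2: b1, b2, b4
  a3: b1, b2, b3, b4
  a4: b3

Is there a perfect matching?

One maximum matching: a1→b2, a2→b1, a3→b4, a4→b3.
Every left vertex is matched, so this is a perfect matching.

Yes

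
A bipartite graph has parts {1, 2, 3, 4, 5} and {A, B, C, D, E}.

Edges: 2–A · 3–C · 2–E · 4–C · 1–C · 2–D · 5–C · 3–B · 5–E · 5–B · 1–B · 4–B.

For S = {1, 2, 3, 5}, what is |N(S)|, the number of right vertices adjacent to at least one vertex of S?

The union of neighbours of {1, 2, 3, 5} is {A, B, C, D, E}, which has 5 elements.
Since |N(S)| = 5 ≥ |S| = 4, Hall's condition holds for this subset.

5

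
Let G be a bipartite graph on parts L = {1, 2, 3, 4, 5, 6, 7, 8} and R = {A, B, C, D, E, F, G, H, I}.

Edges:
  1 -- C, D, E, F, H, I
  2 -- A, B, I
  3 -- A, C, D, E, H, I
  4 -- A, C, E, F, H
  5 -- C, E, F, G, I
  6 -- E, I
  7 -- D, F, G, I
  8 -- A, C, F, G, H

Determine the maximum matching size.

A valid assignment of size 8: 1–H, 2–B, 3–D, 4–A, 5–E, 6–I, 7–F, 8–G.
This saturates every left vertex, so 8 is the maximum.

8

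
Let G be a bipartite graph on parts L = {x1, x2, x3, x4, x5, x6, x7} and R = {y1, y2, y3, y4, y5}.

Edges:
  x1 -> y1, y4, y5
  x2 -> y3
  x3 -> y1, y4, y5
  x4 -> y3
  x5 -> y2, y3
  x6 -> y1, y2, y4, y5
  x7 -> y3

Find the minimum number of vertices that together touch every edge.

5

{x1, x3, x5, x6, y3} is a vertex cover of size 5: every edge has an endpoint in this set.
No smaller cover exists because x1–y5, x2–y3, x3–y4, x5–y2, x6–y1 is a matching of size 5, and a cover must include an endpoint of each of these disjoint edges (König's theorem).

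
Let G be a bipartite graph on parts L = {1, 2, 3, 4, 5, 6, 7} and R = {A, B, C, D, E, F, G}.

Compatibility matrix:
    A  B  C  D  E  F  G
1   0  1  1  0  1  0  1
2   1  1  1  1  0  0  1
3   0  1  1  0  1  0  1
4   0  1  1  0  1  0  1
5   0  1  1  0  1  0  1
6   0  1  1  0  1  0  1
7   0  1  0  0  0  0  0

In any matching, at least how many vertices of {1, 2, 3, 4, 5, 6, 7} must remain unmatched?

2

One maximum matching: 1→G, 2→A, 3→C, 4→E, 5→B.
The set {1, 3, 4, 5, 6, 7} has only 4 neighbours ({B, C, E, G}), so by Hall's theorem at most 5 of the 7 left vertices can be matched.
That matches 5 of the 7, leaving 2 unmatched; no matching can do better.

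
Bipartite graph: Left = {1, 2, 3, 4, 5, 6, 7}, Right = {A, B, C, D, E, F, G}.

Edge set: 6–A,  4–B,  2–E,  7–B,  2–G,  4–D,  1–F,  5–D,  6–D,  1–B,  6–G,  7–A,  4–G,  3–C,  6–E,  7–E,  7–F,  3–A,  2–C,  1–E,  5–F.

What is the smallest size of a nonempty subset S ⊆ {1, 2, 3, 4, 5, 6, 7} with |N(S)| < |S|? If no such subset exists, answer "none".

none

A matching saturating every left vertex exists, for instance 1→E, 2→C, 3→A, 4→G, 5→F, 6→D, 7→B.
By Hall's marriage theorem, this means |N(S)| ≥ |S| for every subset S, so no violating subset exists.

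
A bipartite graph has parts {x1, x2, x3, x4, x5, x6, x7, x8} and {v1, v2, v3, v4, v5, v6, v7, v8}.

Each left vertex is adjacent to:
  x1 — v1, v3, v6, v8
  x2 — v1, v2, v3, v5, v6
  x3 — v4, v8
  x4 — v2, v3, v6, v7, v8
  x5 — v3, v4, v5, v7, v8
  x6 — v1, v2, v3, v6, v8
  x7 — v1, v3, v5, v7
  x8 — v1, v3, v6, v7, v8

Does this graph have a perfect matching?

One maximum matching: x1-v8, x2-v1, x3-v4, x4-v6, x5-v5, x6-v2, x7-v7, x8-v3.
All 8 left vertices are covered.

Yes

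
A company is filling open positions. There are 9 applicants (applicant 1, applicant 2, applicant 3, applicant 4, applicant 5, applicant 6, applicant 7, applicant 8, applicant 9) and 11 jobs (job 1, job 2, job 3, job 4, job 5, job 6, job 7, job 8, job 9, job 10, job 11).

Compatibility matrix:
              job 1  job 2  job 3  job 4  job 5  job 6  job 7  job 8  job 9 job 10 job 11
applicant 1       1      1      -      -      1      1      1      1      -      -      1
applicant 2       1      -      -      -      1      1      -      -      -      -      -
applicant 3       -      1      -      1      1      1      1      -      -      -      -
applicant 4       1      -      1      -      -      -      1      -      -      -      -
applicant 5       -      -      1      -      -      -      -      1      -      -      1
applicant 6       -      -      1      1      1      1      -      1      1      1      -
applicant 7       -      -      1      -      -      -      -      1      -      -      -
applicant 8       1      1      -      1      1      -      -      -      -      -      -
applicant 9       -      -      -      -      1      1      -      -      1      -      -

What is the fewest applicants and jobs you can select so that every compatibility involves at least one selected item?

A maximum matching has 9 edges (e.g. applicant 1–job 1, applicant 2–job 6, applicant 3–job 7, applicant 4–job 3, applicant 5–job 11, applicant 6–job 5, applicant 7–job 8, applicant 8–job 2, applicant 9–job 9).
By König's theorem the minimum vertex cover has the same size. One such cover is {applicant 1, applicant 2, applicant 3, applicant 4, applicant 5, applicant 6, applicant 7, applicant 8, applicant 9}.

9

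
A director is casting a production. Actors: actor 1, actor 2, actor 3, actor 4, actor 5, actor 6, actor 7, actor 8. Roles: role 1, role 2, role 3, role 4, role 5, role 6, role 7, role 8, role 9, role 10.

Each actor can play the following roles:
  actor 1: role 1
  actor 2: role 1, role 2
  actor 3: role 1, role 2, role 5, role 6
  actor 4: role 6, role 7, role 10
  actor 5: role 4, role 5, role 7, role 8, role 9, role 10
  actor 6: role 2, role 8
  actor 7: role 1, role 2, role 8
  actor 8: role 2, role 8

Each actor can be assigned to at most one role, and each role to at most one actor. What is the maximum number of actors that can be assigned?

6

One maximum matching: actor 1-role 1, actor 2-role 2, actor 3-role 5, actor 4-role 10, actor 5-role 7, actor 6-role 8.
The set {actor 1, actor 2, actor 6, actor 7, actor 8} has only 3 neighbours ({role 1, role 2, role 8}), so by Hall's theorem at most 6 of the 8 actors can be matched.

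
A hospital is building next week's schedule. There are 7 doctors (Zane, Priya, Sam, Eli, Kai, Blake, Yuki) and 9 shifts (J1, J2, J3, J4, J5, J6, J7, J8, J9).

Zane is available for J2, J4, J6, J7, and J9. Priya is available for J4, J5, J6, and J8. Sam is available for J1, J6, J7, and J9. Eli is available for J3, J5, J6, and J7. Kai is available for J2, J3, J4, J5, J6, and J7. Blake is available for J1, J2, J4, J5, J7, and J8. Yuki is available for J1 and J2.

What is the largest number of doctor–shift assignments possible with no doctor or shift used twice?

7

One maximum matching: Zane→J9, Priya→J8, Sam→J7, Eli→J3, Kai→J6, Blake→J2, Yuki→J1.
All 7 doctors are matched, so no larger matching exists.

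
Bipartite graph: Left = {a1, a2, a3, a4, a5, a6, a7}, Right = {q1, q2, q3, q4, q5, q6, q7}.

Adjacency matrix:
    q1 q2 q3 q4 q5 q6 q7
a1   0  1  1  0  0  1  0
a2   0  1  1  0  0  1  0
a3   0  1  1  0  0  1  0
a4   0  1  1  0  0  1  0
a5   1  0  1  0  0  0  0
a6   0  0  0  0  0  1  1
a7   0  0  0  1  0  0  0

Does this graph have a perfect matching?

The set {a1, a2, a3, a4} has only 3 neighbours ({q2, q3, q6}), so by Hall's theorem at most 6 of the 7 left vertices can be matched.
Hence no matching covers every left vertex.

No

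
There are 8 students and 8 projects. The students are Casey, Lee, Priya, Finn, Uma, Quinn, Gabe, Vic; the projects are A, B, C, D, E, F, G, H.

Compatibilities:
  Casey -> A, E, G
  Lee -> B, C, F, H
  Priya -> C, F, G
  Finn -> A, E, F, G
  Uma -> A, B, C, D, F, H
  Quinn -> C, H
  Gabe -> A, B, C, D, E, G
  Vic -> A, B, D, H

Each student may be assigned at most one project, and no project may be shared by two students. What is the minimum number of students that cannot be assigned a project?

0

For example, pair Casey-G, Lee-F, Priya-C, Finn-E, Uma-D, Quinn-H, Gabe-A, Vic-B.
All 8 students are matched, so no larger matching exists.
That matches 8 of the 8, leaving 0 unmatched; no matching can do better.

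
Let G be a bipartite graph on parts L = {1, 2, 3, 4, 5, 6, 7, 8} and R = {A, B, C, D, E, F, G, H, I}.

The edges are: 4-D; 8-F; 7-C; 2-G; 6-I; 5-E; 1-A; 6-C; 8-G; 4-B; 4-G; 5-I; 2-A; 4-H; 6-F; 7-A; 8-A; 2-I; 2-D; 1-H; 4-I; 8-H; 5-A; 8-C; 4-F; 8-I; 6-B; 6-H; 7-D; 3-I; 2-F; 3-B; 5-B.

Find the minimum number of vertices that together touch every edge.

A maximum matching has 8 edges (e.g. 1–H, 2–A, 3–I, 4–F, 5–E, 6–B, 7–C, 8–G).
By König's theorem the minimum vertex cover has the same size. One such cover is {1, 2, 3, 4, 5, 6, 7, 8}.

8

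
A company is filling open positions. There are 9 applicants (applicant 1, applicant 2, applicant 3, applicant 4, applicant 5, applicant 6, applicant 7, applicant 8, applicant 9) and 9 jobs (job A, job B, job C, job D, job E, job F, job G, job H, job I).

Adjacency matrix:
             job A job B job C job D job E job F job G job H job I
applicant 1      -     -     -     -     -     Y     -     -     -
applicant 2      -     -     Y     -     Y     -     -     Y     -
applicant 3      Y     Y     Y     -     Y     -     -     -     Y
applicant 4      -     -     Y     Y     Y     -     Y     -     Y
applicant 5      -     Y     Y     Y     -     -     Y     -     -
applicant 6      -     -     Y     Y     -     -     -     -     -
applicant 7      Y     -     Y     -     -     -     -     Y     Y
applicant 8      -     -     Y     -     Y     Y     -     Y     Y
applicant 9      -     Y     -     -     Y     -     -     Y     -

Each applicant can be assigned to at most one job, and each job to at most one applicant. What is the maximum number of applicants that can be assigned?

9

One maximum matching: applicant 1→job F, applicant 2→job E, applicant 3→job B, applicant 4→job D, applicant 5→job G, applicant 6→job C, applicant 7→job A, applicant 8→job I, applicant 9→job H.
All 9 applicants are matched, so no larger matching exists.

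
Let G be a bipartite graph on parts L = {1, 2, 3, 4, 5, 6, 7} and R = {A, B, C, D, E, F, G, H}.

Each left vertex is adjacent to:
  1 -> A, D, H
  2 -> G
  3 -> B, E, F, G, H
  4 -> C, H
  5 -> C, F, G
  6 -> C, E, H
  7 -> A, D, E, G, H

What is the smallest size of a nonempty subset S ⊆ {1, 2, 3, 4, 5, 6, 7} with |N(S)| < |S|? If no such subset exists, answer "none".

A matching saturating every left vertex exists, for instance 1→D, 2→G, 3→H, 4→C, 5→F, 6→E, 7→A.
By Hall's marriage theorem, this means |N(S)| ≥ |S| for every subset S, so no violating subset exists.

none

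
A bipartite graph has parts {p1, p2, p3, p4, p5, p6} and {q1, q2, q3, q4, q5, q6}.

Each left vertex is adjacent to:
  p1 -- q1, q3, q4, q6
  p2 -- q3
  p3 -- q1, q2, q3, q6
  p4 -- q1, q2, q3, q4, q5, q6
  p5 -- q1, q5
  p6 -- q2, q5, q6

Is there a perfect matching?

Yes

For example, pair p1–q4, p2–q3, p3–q6, p4–q1, p5–q5, p6–q2.
All 6 left vertices are covered.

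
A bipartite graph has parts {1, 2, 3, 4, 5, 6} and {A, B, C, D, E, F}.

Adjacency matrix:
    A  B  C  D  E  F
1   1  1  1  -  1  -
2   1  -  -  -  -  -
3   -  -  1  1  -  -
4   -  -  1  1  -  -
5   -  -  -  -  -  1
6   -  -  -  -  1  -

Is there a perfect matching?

A valid assignment of size 6: 1–B, 2–A, 3–D, 4–C, 5–F, 6–E.
All 6 left vertices are covered.

Yes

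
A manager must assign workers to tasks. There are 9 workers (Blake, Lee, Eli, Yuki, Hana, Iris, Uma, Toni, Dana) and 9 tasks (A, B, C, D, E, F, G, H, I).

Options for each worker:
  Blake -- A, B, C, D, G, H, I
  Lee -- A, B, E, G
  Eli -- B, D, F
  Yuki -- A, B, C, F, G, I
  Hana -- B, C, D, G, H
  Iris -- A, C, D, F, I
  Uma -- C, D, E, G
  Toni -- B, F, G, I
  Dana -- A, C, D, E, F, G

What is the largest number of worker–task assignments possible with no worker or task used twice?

9

A valid assignment of size 9: Blake→A, Lee→E, Eli→D, Yuki→B, Hana→H, Iris→I, Uma→C, Toni→F, Dana→G.
This saturates every worker, so 9 is the maximum.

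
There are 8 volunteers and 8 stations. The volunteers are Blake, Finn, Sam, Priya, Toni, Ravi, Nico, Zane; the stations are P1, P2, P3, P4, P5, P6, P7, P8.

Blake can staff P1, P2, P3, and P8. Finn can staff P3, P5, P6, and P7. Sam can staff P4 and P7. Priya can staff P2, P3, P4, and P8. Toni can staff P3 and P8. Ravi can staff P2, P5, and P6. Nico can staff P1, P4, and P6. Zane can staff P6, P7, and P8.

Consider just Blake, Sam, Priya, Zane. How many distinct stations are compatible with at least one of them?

The union of neighbours of {Blake, Sam, Priya, Zane} is {P1, P2, P3, P4, P6, P7, P8}, which has 7 elements.
Since |N(S)| = 7 ≥ |S| = 4, Hall's condition holds for this subset.

7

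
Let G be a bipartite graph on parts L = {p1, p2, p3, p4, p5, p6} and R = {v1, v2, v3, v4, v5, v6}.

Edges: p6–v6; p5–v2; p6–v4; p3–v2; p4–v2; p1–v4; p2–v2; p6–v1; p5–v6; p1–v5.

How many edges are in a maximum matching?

4

A valid assignment of size 4: p1→v4, p2→v2, p5→v6, p6→v1.
The set {p2, p3, p4} has only 1 neighbour ({v2}), so by Hall's theorem at most 4 of the 6 left vertices can be matched.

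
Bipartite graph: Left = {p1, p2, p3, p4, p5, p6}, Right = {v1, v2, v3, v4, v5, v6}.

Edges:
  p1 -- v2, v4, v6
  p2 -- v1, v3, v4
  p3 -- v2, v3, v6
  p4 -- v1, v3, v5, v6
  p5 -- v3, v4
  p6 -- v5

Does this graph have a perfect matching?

Yes

For example, pair p1→v2, p2→v1, p3→v3, p4→v6, p5→v4, p6→v5.
Every left vertex is matched, so this is a perfect matching.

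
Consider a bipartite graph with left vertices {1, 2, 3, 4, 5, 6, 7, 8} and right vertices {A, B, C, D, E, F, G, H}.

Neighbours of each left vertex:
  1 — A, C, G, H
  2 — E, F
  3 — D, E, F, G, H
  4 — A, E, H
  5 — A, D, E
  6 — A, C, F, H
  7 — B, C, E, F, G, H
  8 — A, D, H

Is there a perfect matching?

Yes

One maximum matching: 1–H, 2–F, 3–G, 4–A, 5–E, 6–C, 7–B, 8–D.
All 8 left vertices are covered.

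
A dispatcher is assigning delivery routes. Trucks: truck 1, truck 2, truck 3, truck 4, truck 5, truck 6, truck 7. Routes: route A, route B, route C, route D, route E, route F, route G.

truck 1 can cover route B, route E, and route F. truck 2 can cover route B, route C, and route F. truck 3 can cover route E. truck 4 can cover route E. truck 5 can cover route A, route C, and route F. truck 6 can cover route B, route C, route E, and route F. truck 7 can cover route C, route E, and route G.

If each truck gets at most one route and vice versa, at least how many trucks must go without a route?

One maximum matching: truck 1-route F, truck 2-route C, truck 3-route E, truck 5-route A, truck 6-route B, truck 7-route G.
The set {truck 3, truck 4} has only 1 neighbour ({route E}), so by Hall's theorem at most 6 of the 7 trucks can be matched.
That matches 6 of the 7, leaving 1 unmatched; no matching can do better.

1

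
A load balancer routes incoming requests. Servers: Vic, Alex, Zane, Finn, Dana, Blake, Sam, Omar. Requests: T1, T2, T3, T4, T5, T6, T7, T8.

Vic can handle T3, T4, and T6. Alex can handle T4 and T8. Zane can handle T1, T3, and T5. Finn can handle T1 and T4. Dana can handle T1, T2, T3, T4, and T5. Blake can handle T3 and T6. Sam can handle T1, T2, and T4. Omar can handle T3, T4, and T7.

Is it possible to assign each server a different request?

One maximum matching: Vic–T4, Alex–T8, Zane–T3, Finn–T1, Dana–T5, Blake–T6, Sam–T2, Omar–T7.
Every server is matched, so this is a perfect matching.

Yes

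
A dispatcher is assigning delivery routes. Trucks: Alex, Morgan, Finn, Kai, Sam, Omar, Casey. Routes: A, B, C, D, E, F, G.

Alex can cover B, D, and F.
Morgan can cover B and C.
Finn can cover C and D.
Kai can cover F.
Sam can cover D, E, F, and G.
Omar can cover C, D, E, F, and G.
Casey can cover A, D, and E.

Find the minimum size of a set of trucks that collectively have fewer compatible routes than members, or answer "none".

none

A matching saturating every truck exists, for instance Alex→B, Morgan→C, Finn→D, Kai→F, Sam→E, Omar→G, Casey→A.
By Hall's marriage theorem, this means |N(S)| ≥ |S| for every subset S, so no violating subset exists.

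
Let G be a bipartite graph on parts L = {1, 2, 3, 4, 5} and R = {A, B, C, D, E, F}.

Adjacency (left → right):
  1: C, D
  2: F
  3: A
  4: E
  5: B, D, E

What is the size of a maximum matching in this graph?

One maximum matching: 1-C, 2-F, 3-A, 4-E, 5-B.
This saturates every left vertex, so 5 is the maximum.

5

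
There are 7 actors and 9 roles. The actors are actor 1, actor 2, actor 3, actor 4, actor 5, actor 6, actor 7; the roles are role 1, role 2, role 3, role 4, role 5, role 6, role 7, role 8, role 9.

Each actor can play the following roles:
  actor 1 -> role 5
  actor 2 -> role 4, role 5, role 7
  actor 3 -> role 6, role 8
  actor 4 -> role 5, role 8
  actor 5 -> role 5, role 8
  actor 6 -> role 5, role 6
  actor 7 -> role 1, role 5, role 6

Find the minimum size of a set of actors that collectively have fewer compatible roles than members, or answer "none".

Take S = {actor 1, actor 4, actor 5}. Its neighbourhood is {role 5, role 8}, so |N(S)| = 2 < |S| = 3.
Every subset of size less than 3 has at least as many neighbours as members, so 3 is the minimum.

3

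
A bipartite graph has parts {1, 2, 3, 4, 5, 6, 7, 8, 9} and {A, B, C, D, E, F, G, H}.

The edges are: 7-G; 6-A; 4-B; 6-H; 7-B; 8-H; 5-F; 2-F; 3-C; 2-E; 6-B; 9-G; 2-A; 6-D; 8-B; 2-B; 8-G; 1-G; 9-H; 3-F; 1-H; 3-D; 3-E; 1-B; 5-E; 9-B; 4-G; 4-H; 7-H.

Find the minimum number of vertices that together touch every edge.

7

The 7 edges 1–H, 2–E, 3–C, 4–G, 5–F, 6–D, 7–B form a matching, so any vertex cover needs at least 7 vertices (one per matched edge).
Conversely {2, 3, 5, 6, B, G, H} meets every edge and has exactly 7 vertices, so 7 is optimal.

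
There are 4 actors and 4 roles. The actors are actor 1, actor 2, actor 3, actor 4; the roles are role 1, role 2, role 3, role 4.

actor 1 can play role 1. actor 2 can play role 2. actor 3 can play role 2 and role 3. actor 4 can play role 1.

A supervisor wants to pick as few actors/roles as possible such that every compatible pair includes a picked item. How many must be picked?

3

A maximum matching has 3 edges (e.g. actor 1–role 1, actor 2–role 2, actor 3–role 3).
By König's theorem the minimum vertex cover has the same size. One such cover is {actor 2, actor 3, role 1}.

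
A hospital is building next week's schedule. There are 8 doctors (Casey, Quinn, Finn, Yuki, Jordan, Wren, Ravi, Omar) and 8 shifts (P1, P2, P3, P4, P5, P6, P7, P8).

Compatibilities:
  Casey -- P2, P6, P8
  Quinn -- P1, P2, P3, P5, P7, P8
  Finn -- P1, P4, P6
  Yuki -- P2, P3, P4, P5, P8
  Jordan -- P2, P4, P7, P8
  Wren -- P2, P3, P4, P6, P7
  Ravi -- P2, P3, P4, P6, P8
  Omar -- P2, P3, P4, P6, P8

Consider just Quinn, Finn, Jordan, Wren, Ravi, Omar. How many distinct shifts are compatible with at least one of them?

The union of neighbours of {Quinn, Finn, Jordan, Wren, Ravi, Omar} is {P1, P2, P3, P4, P5, P6, P7, P8}, which has 8 elements.
Since |N(S)| = 8 ≥ |S| = 6, Hall's condition holds for this subset.

8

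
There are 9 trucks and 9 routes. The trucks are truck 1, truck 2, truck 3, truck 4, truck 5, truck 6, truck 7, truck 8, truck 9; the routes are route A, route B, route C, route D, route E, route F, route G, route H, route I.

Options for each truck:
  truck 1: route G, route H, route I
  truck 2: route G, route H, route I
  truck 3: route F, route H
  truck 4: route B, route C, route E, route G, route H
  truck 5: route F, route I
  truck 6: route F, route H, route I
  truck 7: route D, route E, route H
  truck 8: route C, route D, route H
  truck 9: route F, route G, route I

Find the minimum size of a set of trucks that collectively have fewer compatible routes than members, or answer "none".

Take S = {truck 1, truck 2, truck 3, truck 5, truck 6}. Its neighbourhood is {route F, route G, route H, route I}, so |N(S)| = 4 < |S| = 5.
Every subset of size less than 5 has at least as many neighbours as members, so 5 is the minimum.

5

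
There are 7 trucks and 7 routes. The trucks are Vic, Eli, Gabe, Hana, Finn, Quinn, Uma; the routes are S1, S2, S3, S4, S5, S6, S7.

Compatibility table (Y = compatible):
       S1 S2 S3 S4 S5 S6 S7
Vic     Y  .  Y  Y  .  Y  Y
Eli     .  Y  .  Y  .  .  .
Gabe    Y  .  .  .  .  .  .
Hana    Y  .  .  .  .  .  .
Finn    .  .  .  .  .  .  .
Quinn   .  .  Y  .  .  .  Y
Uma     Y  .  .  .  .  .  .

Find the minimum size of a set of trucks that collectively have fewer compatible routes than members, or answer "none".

1

Take S = {Finn}. Its neighbourhood is {}, so |N(S)| = 0 < |S| = 1.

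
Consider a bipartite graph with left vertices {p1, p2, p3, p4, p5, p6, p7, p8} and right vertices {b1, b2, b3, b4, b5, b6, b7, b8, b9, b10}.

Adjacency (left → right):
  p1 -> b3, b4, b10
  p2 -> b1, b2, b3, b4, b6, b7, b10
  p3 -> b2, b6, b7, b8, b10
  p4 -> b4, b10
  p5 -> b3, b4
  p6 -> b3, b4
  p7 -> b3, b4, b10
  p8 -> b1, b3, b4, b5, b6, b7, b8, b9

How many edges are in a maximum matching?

For example, pair p1→b4, p2→b1, p3→b6, p4→b10, p5→b3, p8→b7.
The set {p1, p4, p5, p6, p7} has only 3 neighbours ({b10, b3, b4}), so by Hall's theorem at most 6 of the 8 left vertices can be matched.

6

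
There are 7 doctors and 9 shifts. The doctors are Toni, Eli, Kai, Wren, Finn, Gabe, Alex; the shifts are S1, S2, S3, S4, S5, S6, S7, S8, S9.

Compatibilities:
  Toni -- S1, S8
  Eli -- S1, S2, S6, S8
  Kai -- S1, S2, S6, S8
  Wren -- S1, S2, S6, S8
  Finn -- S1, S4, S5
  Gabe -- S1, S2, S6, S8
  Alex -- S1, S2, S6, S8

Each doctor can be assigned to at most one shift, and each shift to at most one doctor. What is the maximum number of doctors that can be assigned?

One maximum matching: Toni-S1, Eli-S6, Kai-S8, Wren-S2, Finn-S4.
The set {Toni, Eli, Kai, Wren, Gabe, Alex} has only 4 neighbours ({S1, S2, S6, S8}), so by Hall's theorem at most 5 of the 7 doctors can be matched.

5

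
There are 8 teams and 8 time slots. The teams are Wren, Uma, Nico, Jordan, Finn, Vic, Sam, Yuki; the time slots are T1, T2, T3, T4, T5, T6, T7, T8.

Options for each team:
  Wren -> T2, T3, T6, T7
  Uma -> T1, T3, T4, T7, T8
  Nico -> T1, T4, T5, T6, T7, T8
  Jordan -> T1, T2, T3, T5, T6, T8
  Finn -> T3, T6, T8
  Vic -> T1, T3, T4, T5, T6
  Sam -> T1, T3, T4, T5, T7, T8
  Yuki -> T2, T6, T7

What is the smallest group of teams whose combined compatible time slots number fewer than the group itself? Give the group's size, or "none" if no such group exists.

none

A matching saturating every team exists, for instance Wren→T2, Uma→T1, Nico→T5, Jordan→T6, Finn→T8, Vic→T3, Sam→T4, Yuki→T7.
By Hall's marriage theorem, this means |N(S)| ≥ |S| for every subset S, so no violating subset exists.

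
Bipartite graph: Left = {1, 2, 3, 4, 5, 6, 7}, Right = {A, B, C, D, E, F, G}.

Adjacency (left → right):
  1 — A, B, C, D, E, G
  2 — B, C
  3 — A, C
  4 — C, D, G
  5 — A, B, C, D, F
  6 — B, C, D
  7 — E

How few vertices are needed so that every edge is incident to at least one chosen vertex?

A maximum matching has 7 edges (e.g. 1–G, 2–C, 3–A, 4–D, 5–F, 6–B, 7–E).
By König's theorem the minimum vertex cover has the same size. One such cover is {1, 2, 3, 4, 5, 6, 7}.

7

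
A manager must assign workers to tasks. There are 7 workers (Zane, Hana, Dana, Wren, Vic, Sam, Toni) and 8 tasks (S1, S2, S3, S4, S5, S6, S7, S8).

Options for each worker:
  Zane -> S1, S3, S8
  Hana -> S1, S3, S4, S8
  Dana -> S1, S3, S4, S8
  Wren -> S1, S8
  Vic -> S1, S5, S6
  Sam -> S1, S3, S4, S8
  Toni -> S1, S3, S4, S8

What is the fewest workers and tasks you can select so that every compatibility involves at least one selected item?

5

A maximum matching has 5 edges (e.g. Zane–S3, Hana–S4, Dana–S1, Wren–S8, Vic–S6).
By König's theorem the minimum vertex cover has the same size. One such cover is {Vic, S1, S3, S4, S8}.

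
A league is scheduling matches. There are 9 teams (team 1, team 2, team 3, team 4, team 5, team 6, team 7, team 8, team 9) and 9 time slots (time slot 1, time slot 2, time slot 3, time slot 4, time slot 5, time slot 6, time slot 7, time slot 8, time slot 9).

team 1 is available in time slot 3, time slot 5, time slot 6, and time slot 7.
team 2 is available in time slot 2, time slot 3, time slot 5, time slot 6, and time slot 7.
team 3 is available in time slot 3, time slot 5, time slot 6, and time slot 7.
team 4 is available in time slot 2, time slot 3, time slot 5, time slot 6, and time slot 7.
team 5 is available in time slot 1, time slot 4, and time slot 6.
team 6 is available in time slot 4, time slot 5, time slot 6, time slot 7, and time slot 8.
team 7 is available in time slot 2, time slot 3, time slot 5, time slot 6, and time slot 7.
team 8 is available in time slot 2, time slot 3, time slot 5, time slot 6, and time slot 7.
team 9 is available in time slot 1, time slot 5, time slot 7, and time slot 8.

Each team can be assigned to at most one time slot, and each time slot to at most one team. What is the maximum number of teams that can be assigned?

8

One maximum matching: team 1–time slot 6, team 2–time slot 2, team 3–time slot 3, team 4–time slot 7, team 5–time slot 1, team 6–time slot 4, team 7–time slot 5, team 9–time slot 8.
The set {team 1, team 2, team 3, team 4, team 7, team 8} has only 5 neighbours ({time slot 2, time slot 3, time slot 5, time slot 6, time slot 7}), so by Hall's theorem at most 8 of the 9 teams can be matched.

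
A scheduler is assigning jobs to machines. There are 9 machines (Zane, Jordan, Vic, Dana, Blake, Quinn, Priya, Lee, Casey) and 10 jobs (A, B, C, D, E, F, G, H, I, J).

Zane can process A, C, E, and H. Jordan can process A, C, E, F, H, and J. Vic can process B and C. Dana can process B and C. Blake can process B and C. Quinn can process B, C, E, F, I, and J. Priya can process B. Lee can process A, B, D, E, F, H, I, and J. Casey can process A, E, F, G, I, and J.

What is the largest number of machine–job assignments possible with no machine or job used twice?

For example, pair Zane–H, Jordan–E, Vic–C, Dana–B, Quinn–F, Lee–A, Casey–J.
The set {Vic, Dana, Blake, Priya} has only 2 neighbours ({B, C}), so by Hall's theorem at most 7 of the 9 machines can be matched.

7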